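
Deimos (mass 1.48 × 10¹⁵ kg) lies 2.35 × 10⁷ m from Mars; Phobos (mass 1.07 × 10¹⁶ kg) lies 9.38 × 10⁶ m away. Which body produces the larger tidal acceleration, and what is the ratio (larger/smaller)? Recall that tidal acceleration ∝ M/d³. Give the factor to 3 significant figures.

Phobos, by a factor of ≈ 114

Tidal acceleration ∝ M/d³, so compare M/d³ for each.
Deimos: (1.48 × 10¹⁵) / (2.35 × 10⁷)³ = 1.140 × 10⁻⁷
Phobos: (1.07 × 10¹⁶) / (9.38 × 10⁶)³ = 1.297 × 10⁻⁵
Ratio (larger/smaller) = 114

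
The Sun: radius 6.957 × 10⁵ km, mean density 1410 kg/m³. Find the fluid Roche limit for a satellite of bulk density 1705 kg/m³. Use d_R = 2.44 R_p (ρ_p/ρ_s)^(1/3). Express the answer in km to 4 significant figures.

1.593 × 10⁶ km

d_R = 2.44 × 6.957 × 10⁵ km × (1410/1705)^(1/3)
    = 1.593 × 10⁶ km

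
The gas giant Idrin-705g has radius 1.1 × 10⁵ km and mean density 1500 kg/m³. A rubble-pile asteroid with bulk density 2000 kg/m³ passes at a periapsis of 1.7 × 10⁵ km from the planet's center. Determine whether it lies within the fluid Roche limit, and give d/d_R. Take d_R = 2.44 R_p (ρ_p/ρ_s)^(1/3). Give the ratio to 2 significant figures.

inside; d/d_R ≈ 0.70

d_R = 2.44 × (1.1 × 10⁵ km) × (1500/2000)^(1/3) = 2.439 × 10⁵ km
d/d_R = (1.7 × 10⁵) / (2.439 × 10⁵) = 0.70
Since d/d_R < 1, the body is inside the Roche limit.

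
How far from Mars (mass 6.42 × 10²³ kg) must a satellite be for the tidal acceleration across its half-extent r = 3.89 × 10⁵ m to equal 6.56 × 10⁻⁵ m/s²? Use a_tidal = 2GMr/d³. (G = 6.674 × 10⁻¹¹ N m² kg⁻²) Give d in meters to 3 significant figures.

7.98 × 10⁷ m

2GMr/d³ = a_tidal  ⇒  d = (2GMr / a_tidal)^(1/3)
d = (2 × 6.674×10⁻¹¹ × (6.42 × 10²³) × (3.89 × 10⁵) / (6.56 × 10⁻⁵))^(1/3)
  = 7.98 × 10⁷ m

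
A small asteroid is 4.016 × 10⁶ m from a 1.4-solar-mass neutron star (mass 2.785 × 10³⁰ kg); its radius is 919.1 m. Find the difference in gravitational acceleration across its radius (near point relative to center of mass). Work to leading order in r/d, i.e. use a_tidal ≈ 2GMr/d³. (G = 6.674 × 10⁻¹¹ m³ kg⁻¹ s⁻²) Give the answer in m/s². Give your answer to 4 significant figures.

5.275 × 10³ m/s²

Δa = 2GMr/d³
   = 2 × (6.674 × 10⁻¹¹) × (2.785 × 10³⁰) × (919.1) / (4.016 × 10⁶)³
   = 5.275 × 10³ m/s²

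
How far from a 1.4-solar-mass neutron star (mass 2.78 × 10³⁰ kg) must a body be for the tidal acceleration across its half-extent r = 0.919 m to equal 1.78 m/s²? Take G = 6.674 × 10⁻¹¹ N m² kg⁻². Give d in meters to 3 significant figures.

5.76 × 10⁶ m

2GMr/d³ = a_tidal  ⇒  d = (2GMr / a_tidal)^(1/3)
d = (2 × 6.674×10⁻¹¹ × (2.78 × 10³⁰) × (0.919) / (1.78))^(1/3)
  = 5.76 × 10⁶ m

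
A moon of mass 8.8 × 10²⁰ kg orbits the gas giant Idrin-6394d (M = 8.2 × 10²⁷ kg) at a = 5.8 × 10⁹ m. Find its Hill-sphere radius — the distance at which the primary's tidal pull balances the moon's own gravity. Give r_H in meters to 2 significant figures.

1.9 × 10⁷ m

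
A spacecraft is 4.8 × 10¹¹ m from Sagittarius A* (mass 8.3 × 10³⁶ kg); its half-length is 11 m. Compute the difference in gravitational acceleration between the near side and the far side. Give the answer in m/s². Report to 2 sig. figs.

Differencing GM/(d−r)² and GM/(d+r)² to first order in r/d gives 4GMr/d³.
Δa = 4GMr/d³
   = 4 × (6.674 × 10⁻¹¹) × (8.3 × 10³⁶) × (11) / (4.8 × 10¹¹)³
   = 2.2 × 10⁻⁷ m/s²

2.2 × 10⁻⁷ m/s²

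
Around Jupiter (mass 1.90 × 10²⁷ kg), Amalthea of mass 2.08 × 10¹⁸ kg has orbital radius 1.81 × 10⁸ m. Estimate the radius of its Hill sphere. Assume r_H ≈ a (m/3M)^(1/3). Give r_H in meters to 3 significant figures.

r_H ≈ a (m/3M)^(1/3)
    = (1.81 × 10⁸) × (2.08 × 10¹⁸ / (3 × 1.90 × 10²⁷))^(1/3)
    = 1.29 × 10⁵ m

1.29 × 10⁵ m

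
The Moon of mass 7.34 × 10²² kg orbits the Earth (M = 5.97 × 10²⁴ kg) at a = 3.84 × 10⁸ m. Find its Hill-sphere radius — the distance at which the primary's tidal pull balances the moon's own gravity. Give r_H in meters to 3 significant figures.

6.15 × 10⁷ m

r_H ≈ a (m/3M)^(1/3)
    = (3.84 × 10⁸) × (7.34 × 10²² / (3 × 5.97 × 10²⁴))^(1/3)
    = 6.15 × 10⁷ m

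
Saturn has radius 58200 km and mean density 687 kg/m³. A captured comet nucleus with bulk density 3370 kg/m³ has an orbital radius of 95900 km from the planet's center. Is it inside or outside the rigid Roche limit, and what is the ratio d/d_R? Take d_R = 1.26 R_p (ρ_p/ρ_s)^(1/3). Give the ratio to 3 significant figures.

outside; d/d_R ≈ 2.22

d_R = 1.26 × (58200 km) × (687/3370)^(1/3) = 43160 km
d/d_R = (95900) / (43160) = 2.22
Since d/d_R > 1, the body is outside the Roche limit.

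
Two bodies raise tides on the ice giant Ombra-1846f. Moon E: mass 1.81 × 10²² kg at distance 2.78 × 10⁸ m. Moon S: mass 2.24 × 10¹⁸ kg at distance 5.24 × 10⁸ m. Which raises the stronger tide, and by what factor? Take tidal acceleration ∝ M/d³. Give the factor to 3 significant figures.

Moon E, by a factor of ≈ 54100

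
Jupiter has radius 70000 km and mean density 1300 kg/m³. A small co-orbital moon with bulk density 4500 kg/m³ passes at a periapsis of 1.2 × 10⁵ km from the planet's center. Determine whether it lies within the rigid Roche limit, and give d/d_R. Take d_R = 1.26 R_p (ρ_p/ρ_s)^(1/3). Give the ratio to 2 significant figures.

d_R = 1.26 × (70000 km) × (1300/4500)^(1/3) = 58310 km
d/d_R = (1.2 × 10⁵) / (58310) = 2.1
Since d/d_R > 1, the body is outside the Roche limit.

outside; d/d_R ≈ 2.1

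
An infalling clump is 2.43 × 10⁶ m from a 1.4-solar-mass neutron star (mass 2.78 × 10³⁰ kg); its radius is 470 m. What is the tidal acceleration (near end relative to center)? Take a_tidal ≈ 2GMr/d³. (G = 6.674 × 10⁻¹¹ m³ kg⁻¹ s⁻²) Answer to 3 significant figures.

Differencing GM/(d−r)² and GM/d² to first order in r/d gives 2GMr/d³.
Δg = 2GMr/d³
   = 2 × (6.674 × 10⁻¹¹) × (2.78 × 10³⁰) × (470) / (2.43 × 10⁶)³
   = 1.22 × 10⁴ m/s²

1.22 × 10⁴ m/s²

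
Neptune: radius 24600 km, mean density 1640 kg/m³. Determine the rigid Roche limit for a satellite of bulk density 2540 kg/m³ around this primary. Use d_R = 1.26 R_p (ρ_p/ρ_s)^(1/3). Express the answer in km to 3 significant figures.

26800 km

d_R = 1.26 × 24600 km × (1640/2540)^(1/3)
    = 26800 km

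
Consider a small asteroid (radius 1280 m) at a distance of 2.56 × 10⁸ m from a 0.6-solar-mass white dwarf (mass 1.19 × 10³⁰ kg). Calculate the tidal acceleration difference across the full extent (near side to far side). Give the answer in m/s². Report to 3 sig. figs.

Δa = 4GMr/d³
   = 4 × (6.674 × 10⁻¹¹) × (1.19 × 10³⁰) × (1280) / (2.56 × 10⁸)³
   = 2.42 × 10⁻² m/s²

2.42 × 10⁻² m/s²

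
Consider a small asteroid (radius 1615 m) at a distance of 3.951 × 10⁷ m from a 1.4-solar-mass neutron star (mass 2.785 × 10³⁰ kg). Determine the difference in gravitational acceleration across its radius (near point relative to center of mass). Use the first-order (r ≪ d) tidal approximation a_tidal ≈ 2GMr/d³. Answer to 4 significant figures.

a_tidal = 2GMr/d³
        = 2 × (6.674 × 10⁻¹¹) × (2.785 × 10³⁰) × (1615) / (3.951 × 10⁷)³
        = 9.734 m/s²

9.734 m/s²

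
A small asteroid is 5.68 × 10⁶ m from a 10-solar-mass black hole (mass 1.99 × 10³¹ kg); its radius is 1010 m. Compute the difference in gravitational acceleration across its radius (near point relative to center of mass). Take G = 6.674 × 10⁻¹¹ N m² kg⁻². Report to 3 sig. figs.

1.46 × 10⁴ m/s²

a_tidal = 2GMr/d³
        = 2 × (6.674 × 10⁻¹¹) × (1.99 × 10³¹) × (1010) / (5.68 × 10⁶)³
        = 1.46 × 10⁴ m/s²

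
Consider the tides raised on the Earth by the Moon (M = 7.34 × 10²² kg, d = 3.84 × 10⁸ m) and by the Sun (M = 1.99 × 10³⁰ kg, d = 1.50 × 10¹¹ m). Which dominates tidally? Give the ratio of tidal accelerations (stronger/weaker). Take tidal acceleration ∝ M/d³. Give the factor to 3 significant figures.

The Moon, by a factor of ≈ 2.20

The tide-raising term goes as M/d³ (the gradient of a 1/d² field).
The Moon: (7.34 × 10²²) / (3.84 × 10⁸)³ = 1.296 × 10⁻³
The Sun: (1.99 × 10³⁰) / (1.50 × 10¹¹)³ = 5.896 × 10⁻⁴
Ratio (larger/smaller) = 2.20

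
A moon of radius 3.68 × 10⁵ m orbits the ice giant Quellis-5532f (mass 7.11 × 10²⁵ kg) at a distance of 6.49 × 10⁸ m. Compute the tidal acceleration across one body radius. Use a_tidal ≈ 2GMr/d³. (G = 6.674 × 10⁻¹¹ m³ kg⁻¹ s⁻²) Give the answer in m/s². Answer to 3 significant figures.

1.28 × 10⁻⁵ m/s²

Δa = 2GMr/d³
   = 2 × (6.674 × 10⁻¹¹) × (7.11 × 10²⁵) × (3.68 × 10⁵) / (6.49 × 10⁸)³
   = 1.28 × 10⁻⁵ m/s²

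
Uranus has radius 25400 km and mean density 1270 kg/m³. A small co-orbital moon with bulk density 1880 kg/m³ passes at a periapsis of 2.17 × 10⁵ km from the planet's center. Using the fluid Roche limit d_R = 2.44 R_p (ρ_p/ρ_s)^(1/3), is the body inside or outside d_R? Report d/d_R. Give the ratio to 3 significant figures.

outside; d/d_R ≈ 3.99

d_R = 2.44 × (25400 km) × (1270/1880)^(1/3) = 54380 km
d/d_R = (2.17 × 10⁵) / (54380) = 3.99
Since d/d_R > 1, the body is outside the Roche limit.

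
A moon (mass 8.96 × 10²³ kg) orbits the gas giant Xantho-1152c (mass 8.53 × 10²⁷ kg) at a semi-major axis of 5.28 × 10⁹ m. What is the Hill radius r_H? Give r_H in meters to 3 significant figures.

1.73 × 10⁸ m

r_H ≈ a (m/3M)^(1/3)
    = (5.28 × 10⁹) × (8.96 × 10²³ / (3 × 8.53 × 10²⁷))^(1/3)
    = 1.73 × 10⁸ m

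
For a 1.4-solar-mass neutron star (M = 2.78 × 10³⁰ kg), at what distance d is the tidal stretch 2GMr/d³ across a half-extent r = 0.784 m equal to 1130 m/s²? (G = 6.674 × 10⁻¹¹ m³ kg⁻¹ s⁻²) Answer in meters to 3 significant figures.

6.36 × 10⁵ m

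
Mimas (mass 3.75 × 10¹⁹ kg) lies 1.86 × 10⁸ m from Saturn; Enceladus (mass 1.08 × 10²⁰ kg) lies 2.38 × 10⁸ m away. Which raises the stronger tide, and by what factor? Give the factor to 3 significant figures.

Enceladus, by a factor of ≈ 1.37

Tidal stretch scales as M/d³; compute that for each body.
Mimas: (3.75 × 10¹⁹) / (1.86 × 10⁸)³ = 5.828 × 10⁻⁶
Enceladus: (1.08 × 10²⁰) / (2.38 × 10⁸)³ = 8.011 × 10⁻⁶
Ratio (larger/smaller) = 1.37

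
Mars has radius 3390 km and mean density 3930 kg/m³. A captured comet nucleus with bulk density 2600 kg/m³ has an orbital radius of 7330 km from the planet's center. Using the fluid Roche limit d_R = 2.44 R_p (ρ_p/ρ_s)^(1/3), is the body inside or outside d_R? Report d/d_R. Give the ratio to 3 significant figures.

inside; d/d_R ≈ 0.772

d_R = 2.44 × (3390 km) × (3930/2600)^(1/3) = 9493 km
d/d_R = (7330) / (9493) = 0.772
Since d/d_R < 1, the body is inside the Roche limit.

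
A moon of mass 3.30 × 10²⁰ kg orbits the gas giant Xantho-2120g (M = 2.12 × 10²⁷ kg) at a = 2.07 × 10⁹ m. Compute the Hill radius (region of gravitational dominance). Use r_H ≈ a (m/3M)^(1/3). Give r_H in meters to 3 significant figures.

r_H ≈ a (m/3M)^(1/3)
    = (2.07 × 10⁹) × (3.30 × 10²⁰ / (3 × 2.12 × 10²⁷))^(1/3)
    = 7.72 × 10⁶ m

7.72 × 10⁶ m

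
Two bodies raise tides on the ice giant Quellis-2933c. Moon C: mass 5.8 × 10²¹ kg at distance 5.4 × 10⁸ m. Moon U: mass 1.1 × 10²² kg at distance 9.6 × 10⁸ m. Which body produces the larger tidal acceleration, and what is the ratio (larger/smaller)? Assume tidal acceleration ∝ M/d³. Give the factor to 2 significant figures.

Tidal stretch scales as M/d³; compute that for each body.
Moon C: (5.8 × 10²¹) / (5.4 × 10⁸)³ = 3.683 × 10⁻⁵
Moon U: (1.1 × 10²²) / (9.6 × 10⁸)³ = 1.243 × 10⁻⁵
Ratio (larger/smaller) = 3.0

Moon C, by a factor of ≈ 3.0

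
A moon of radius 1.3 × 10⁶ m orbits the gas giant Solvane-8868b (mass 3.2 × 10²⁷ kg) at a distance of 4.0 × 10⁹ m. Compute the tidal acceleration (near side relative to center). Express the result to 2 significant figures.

The tidal stretch is the gradient of GM/d² times the body's extent r, hence the 1/d³ dependence.
Δg = 2GMr/d³
   = 2 × (6.674 × 10⁻¹¹) × (3.2 × 10²⁷) × (1.3 × 10⁶) / (4.0 × 10⁹)³
   = 8.7 × 10⁻⁶ m/s²

8.7 × 10⁻⁶ m/s²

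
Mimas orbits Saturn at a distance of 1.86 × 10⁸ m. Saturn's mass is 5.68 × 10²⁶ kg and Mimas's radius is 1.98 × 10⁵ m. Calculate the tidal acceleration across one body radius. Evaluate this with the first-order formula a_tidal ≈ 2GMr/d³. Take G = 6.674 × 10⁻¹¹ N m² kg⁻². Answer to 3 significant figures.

Differencing GM/(d−r)² and GM/d² to first order in r/d gives 2GMr/d³.
a_tidal = 2GMr/d³
        = 2 × (6.674 × 10⁻¹¹) × (5.68 × 10²⁶) × (1.98 × 10⁵) / (1.86 × 10⁸)³
        = 2.33 × 10⁻³ m/s²

2.33 × 10⁻³ m/s²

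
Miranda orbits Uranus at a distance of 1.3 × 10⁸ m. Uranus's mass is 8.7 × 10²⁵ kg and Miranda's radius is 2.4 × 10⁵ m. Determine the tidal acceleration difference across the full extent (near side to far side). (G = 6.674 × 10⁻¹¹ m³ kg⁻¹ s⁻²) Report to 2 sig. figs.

Δg = 4GMr/d³
   = 4 × (6.674 × 10⁻¹¹) × (8.7 × 10²⁵) × (2.4 × 10⁵) / (1.3 × 10⁸)³
   = 2.5 × 10⁻³ m/s²

2.5 × 10⁻³ m/s²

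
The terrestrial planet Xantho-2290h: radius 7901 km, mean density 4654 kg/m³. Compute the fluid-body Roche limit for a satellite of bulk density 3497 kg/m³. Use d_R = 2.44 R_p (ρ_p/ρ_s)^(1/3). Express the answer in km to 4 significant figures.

21210 km

d_R = 2.44 × 7901 km × (4654/3497)^(1/3)
    = 21210 km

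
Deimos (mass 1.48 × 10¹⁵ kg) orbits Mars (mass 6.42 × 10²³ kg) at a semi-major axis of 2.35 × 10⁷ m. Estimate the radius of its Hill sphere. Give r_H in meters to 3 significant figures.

2.15 × 10⁴ m

r_H ≈ a (m/3M)^(1/3)
    = (2.35 × 10⁷) × (1.48 × 10¹⁵ / (3 × 6.42 × 10²³))^(1/3)
    = 2.15 × 10⁴ m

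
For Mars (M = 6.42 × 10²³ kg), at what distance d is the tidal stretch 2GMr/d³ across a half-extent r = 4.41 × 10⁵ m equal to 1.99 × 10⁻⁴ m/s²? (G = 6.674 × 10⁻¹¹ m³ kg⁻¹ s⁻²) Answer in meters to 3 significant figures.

5.75 × 10⁷ m

2GMr/d³ = a_tidal  ⇒  d = (2GMr / a_tidal)^(1/3)
d = (2 × 6.674×10⁻¹¹ × (6.42 × 10²³) × (4.41 × 10⁵) / (1.99 × 10⁻⁴))^(1/3)
  = 5.75 × 10⁷ m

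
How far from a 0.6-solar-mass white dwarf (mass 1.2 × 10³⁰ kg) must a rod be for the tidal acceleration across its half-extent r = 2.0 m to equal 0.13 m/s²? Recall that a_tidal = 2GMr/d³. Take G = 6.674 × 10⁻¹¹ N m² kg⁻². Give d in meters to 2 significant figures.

1.4 × 10⁷ m

2GMr/d³ = a_tidal  ⇒  d = (2GMr / a_tidal)^(1/3)
d = (2 × 6.674×10⁻¹¹ × (1.2 × 10³⁰) × (2.0) / (0.13))^(1/3)
  = 1.4 × 10⁷ m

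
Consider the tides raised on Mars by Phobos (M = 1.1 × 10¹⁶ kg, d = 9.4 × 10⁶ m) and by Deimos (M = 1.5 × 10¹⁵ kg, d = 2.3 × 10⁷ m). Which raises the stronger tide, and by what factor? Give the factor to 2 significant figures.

The tide-raising term goes as M/d³ (the gradient of a 1/d² field).
Phobos: (1.1 × 10¹⁶) / (9.4 × 10⁶)³ = 1.324 × 10⁻⁵
Deimos: (1.5 × 10¹⁵) / (2.3 × 10⁷)³ = 1.233 × 10⁻⁷
Ratio (larger/smaller) = 110

Phobos, by a factor of ≈ 110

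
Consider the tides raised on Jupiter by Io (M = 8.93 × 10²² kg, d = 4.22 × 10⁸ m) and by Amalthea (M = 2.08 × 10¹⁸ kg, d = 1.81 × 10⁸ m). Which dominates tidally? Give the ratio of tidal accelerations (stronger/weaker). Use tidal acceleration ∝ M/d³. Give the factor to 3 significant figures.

Io, by a factor of ≈ 3390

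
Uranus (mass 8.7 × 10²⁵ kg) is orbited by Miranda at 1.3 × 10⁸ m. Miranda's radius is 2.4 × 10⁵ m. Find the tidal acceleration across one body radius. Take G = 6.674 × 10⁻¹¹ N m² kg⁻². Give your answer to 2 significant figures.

1.3 × 10⁻³ m/s²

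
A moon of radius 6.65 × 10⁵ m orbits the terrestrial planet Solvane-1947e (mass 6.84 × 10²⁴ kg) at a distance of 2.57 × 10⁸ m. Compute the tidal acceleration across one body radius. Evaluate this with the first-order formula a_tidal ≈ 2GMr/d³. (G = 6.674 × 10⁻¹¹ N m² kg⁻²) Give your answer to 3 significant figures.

3.58 × 10⁻⁵ m/s²

Δa = 2GMr/d³
   = 2 × (6.674 × 10⁻¹¹) × (6.84 × 10²⁴) × (6.65 × 10⁵) / (2.57 × 10⁸)³
   = 3.58 × 10⁻⁵ m/s²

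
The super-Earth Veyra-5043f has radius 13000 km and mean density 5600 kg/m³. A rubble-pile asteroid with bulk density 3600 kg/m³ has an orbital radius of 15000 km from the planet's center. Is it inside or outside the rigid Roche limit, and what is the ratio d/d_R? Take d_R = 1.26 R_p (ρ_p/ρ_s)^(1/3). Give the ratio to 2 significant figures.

d_R = 1.26 × (13000 km) × (5600/3600)^(1/3) = 18980 km
d/d_R = (15000) / (18980) = 0.79
Since d/d_R < 1, the body is inside the Roche limit.

inside; d/d_R ≈ 0.79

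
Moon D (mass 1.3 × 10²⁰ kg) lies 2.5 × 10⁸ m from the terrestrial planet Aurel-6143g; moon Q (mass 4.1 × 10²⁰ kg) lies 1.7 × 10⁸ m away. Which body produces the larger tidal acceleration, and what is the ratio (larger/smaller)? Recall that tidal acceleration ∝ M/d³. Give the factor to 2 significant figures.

Moon Q, by a factor of ≈ 10

Tidal stretch scales as M/d³; compute that for each body.
Moon D: (1.3 × 10²⁰) / (2.5 × 10⁸)³ = 8.320 × 10⁻⁶
Moon Q: (4.1 × 10²⁰) / (1.7 × 10⁸)³ = 8.345 × 10⁻⁵
Ratio (larger/smaller) = 10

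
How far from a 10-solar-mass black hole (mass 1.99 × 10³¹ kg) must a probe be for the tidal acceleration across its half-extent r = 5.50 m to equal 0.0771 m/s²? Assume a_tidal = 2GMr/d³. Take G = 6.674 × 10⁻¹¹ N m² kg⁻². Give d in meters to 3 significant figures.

2GMr/d³ = a_tidal  ⇒  d = (2GMr / a_tidal)^(1/3)
d = (2 × 6.674×10⁻¹¹ × (1.99 × 10³¹) × (5.50) / (0.0771))^(1/3)
  = 5.74 × 10⁷ m

5.74 × 10⁷ m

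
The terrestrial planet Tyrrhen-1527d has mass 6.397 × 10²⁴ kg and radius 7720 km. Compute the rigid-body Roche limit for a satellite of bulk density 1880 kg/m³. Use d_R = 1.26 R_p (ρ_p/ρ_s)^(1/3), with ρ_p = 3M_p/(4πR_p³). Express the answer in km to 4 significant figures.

11760 km

ρ_p = 3M_p/(4πR_p³) = 3 × (6.397 × 10²⁴) / (4π × (7.720 × 10⁶ m)³) = 3319 kg/m³
d_R = 1.26 × 7720 km × (3319/1880)^(1/3)
    = 11760 km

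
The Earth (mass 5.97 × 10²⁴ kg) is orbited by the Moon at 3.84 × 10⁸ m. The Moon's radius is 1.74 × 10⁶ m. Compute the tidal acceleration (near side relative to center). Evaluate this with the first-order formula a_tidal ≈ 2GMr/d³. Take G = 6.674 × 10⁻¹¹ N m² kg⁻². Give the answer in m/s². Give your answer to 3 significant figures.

The tidal stretch is the gradient of GM/d² times the body's extent r, hence the 1/d³ dependence.
Δg = 2GMr/d³
   = 2 × (6.674 × 10⁻¹¹) × (5.97 × 10²⁴) × (1.74 × 10⁶) / (3.84 × 10⁸)³
   = 2.45 × 10⁻⁵ m/s²

2.45 × 10⁻⁵ m/s²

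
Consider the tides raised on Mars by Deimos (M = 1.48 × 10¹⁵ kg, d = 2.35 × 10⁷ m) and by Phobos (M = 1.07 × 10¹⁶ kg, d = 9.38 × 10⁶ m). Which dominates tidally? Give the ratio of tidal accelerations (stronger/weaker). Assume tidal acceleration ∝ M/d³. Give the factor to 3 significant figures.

Phobos, by a factor of ≈ 114

Tidal acceleration ∝ M/d³, so compare M/d³ for each.
Deimos: (1.48 × 10¹⁵) / (2.35 × 10⁷)³ = 1.140 × 10⁻⁷
Phobos: (1.07 × 10¹⁶) / (9.38 × 10⁶)³ = 1.297 × 10⁻⁵
Ratio (larger/smaller) = 114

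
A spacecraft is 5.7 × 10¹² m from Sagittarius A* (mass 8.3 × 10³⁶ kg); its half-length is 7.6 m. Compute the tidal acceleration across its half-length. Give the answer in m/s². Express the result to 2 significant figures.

Δg = 2GMr/d³
   = 2 × (6.674 × 10⁻¹¹) × (8.3 × 10³⁶) × (7.6) / (5.7 × 10¹²)³
   = 4.5 × 10⁻¹¹ m/s²

4.5 × 10⁻¹¹ m/s²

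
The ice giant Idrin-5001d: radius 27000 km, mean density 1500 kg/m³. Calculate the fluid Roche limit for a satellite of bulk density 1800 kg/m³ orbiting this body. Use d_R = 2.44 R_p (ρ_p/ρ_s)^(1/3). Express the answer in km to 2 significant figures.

62000 km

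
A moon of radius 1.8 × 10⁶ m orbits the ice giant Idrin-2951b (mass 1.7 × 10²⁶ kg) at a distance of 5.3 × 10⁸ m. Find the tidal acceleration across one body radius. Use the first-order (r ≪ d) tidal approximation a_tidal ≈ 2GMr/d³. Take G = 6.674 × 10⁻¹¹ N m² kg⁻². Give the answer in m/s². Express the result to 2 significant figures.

The tidal stretch is the gradient of GM/d² times the body's extent r, hence the 1/d³ dependence.
Δg = 2GMr/d³
   = 2 × (6.674 × 10⁻¹¹) × (1.7 × 10²⁶) × (1.8 × 10⁶) / (5.3 × 10⁸)³
   = 2.7 × 10⁻⁴ m/s²

2.7 × 10⁻⁴ m/s²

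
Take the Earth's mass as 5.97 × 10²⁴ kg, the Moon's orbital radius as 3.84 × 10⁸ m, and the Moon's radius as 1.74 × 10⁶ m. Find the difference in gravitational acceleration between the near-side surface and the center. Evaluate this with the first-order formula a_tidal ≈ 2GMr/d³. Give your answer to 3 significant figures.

2.45 × 10⁻⁵ m/s²

Δa = 2GMr/d³
   = 2 × (6.674 × 10⁻¹¹) × (5.97 × 10²⁴) × (1.74 × 10⁶) / (3.84 × 10⁸)³
   = 2.45 × 10⁻⁵ m/s²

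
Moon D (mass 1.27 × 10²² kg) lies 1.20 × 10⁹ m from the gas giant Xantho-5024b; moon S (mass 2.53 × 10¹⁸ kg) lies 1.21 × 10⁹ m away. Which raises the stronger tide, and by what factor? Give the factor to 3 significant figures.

Moon D, by a factor of ≈ 5150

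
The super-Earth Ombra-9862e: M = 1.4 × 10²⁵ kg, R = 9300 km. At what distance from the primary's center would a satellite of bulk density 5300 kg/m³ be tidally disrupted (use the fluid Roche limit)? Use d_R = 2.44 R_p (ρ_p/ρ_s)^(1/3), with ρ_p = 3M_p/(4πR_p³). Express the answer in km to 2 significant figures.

21000 km

ρ_p = 3M_p/(4πR_p³) = 3 × (1.4 × 10²⁵) / (4π × (9.3 × 10⁶ m)³) = 4200 kg/m³
d_R = 2.44 × 9300 km × (4200/5300)^(1/3)
    = 21000 km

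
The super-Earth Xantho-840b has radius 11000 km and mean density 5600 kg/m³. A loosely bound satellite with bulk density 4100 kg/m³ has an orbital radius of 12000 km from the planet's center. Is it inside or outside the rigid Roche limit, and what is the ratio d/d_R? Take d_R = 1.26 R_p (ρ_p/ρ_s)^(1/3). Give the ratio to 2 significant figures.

inside; d/d_R ≈ 0.78

d_R = 1.26 × (11000 km) × (5600/4100)^(1/3) = 15380 km
d/d_R = (12000) / (15380) = 0.78
Since d/d_R < 1, the body is inside the Roche limit.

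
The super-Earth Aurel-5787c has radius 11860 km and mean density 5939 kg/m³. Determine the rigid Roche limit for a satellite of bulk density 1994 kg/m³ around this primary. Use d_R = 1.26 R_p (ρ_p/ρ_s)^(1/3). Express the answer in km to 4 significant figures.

21500 km

d_R = 1.26 × 11860 km × (5939/1994)^(1/3)
    = 21500 km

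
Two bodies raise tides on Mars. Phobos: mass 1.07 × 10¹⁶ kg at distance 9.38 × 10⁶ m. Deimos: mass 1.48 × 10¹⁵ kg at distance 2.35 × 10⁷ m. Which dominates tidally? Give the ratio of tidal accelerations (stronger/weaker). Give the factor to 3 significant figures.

Phobos, by a factor of ≈ 114

Tidal acceleration ∝ M/d³, so compare M/d³ for each.
Phobos: (1.07 × 10¹⁶) / (9.38 × 10⁶)³ = 1.297 × 10⁻⁵
Deimos: (1.48 × 10¹⁵) / (2.35 × 10⁷)³ = 1.140 × 10⁻⁷
Ratio (larger/smaller) = 114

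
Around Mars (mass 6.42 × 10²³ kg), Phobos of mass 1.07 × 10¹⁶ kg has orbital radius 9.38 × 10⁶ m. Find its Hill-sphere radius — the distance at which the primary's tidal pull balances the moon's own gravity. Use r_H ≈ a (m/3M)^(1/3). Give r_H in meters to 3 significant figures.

1.66 × 10⁴ m

r_H ≈ a (m/3M)^(1/3)
    = (9.38 × 10⁶) × (1.07 × 10¹⁶ / (3 × 6.42 × 10²³))^(1/3)
    = 1.66 × 10⁴ m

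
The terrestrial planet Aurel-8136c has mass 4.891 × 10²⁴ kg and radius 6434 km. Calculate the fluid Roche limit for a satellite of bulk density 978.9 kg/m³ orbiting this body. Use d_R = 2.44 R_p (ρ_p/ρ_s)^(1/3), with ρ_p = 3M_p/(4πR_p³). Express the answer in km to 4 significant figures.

25880 km

ρ_p = 3M_p/(4πR_p³) = 3 × (4.891 × 10²⁴) / (4π × (6.434 × 10⁶ m)³) = 4384 kg/m³
d_R = 2.44 × 6434 km × (4384/978.9)^(1/3)
    = 25880 km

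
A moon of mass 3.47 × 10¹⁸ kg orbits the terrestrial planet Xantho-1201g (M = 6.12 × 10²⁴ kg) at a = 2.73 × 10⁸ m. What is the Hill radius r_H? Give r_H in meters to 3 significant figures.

1.57 × 10⁶ m

r_H ≈ a (m/3M)^(1/3)
    = (2.73 × 10⁸) × (3.47 × 10¹⁸ / (3 × 6.12 × 10²⁴))^(1/3)
    = 1.57 × 10⁶ m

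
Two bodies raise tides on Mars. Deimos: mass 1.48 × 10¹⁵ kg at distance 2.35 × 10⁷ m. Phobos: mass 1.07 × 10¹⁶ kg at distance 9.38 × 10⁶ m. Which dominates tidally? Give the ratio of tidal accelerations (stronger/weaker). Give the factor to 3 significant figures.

Phobos, by a factor of ≈ 114

Compare M/d³ for the two perturbers:
Deimos: (1.48 × 10¹⁵) / (2.35 × 10⁷)³ = 1.140 × 10⁻⁷
Phobos: (1.07 × 10¹⁶) / (9.38 × 10⁶)³ = 1.297 × 10⁻⁵
Ratio (larger/smaller) = 114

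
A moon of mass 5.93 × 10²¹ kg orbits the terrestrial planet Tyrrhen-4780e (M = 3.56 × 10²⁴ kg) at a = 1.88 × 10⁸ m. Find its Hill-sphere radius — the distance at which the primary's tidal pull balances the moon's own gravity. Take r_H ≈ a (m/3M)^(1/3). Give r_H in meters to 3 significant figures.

1.55 × 10⁷ m

r_H ≈ a (m/3M)^(1/3)
    = (1.88 × 10⁸) × (5.93 × 10²¹ / (3 × 3.56 × 10²⁴))^(1/3)
    = 1.55 × 10⁷ m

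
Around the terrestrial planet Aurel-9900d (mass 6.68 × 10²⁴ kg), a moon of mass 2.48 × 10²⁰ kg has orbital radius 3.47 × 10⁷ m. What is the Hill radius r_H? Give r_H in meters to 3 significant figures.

8.03 × 10⁵ m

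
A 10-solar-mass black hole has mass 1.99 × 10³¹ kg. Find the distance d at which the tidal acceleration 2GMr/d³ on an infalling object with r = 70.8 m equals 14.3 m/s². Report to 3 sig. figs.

2GMr/d³ = a_tidal  ⇒  d = (2GMr / a_tidal)^(1/3)
d = (2 × 6.674×10⁻¹¹ × (1.99 × 10³¹) × (70.8) / (14.3))^(1/3)
  = 2.36 × 10⁷ m

2.36 × 10⁷ m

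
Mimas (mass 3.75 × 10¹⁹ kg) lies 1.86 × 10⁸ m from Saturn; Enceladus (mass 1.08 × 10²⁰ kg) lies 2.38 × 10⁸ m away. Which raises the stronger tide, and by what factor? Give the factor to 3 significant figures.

Enceladus, by a factor of ≈ 1.37

Tidal stretch scales as M/d³; compute that for each body.
Mimas: (3.75 × 10¹⁹) / (1.86 × 10⁸)³ = 5.828 × 10⁻⁶
Enceladus: (1.08 × 10²⁰) / (2.38 × 10⁸)³ = 8.011 × 10⁻⁶
Ratio (larger/smaller) = 1.37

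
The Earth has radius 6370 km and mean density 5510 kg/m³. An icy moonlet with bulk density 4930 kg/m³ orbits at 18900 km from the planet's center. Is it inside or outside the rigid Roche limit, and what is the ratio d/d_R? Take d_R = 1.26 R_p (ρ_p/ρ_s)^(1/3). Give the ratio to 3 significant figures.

outside; d/d_R ≈ 2.27

d_R = 1.26 × (6370 km) × (5510/4930)^(1/3) = 8329 km
d/d_R = (18900) / (8329) = 2.27
Since d/d_R > 1, the body is outside the Roche limit.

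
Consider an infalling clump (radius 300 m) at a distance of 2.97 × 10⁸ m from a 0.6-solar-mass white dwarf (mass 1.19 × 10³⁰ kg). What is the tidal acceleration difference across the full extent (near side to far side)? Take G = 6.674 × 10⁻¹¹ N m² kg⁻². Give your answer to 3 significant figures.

Δa = 4GMr/d³
   = 4 × (6.674 × 10⁻¹¹) × (1.19 × 10³⁰) × (300) / (2.97 × 10⁸)³
   = 3.64 × 10⁻³ m/s²

3.64 × 10⁻³ m/s²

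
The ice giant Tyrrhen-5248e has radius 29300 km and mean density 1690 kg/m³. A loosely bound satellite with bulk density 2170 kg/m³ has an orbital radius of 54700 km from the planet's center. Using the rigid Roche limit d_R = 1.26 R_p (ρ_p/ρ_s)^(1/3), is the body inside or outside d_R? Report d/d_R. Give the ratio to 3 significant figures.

d_R = 1.26 × (29300 km) × (1690/2170)^(1/3) = 33970 km
d/d_R = (54700) / (33970) = 1.61
Since d/d_R > 1, the body is outside the Roche limit.

outside; d/d_R ≈ 1.61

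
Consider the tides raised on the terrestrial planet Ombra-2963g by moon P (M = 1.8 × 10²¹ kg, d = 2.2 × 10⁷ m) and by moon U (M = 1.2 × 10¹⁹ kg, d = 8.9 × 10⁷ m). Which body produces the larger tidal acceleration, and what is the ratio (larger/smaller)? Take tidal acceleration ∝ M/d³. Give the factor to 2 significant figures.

Moon P, by a factor of ≈ 9900

The tide-raising term goes as M/d³ (the gradient of a 1/d² field).
Moon P: (1.8 × 10²¹) / (2.2 × 10⁷)³ = 1.690 × 10⁻¹
Moon U: (1.2 × 10¹⁹) / (8.9 × 10⁷)³ = 1.702 × 10⁻⁵
Ratio (larger/smaller) = 9900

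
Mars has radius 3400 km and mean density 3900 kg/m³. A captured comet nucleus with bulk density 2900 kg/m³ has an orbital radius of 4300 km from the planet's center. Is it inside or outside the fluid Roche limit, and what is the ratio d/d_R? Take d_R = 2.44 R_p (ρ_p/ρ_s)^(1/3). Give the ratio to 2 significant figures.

d_R = 2.44 × (3400 km) × (3900/2900)^(1/3) = 9157 km
d/d_R = (4300) / (9157) = 0.47
Since d/d_R < 1, the body is inside the Roche limit.

inside; d/d_R ≈ 0.47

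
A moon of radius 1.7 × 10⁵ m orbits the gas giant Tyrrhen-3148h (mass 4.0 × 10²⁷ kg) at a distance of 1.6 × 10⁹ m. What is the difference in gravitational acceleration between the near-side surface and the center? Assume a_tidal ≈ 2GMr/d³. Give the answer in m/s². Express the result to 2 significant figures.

2.2 × 10⁻⁵ m/s²

Differencing GM/(d−r)² and GM/d² to first order in r/d gives 2GMr/d³.
Δg = 2GMr/d³
   = 2 × (6.674 × 10⁻¹¹) × (4.0 × 10²⁷) × (1.7 × 10⁵) / (1.6 × 10⁹)³
   = 2.2 × 10⁻⁵ m/s²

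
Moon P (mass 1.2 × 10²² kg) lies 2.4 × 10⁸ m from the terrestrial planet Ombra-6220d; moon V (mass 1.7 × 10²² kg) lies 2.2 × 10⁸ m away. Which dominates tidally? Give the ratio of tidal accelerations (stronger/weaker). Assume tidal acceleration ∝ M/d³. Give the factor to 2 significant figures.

Tidal acceleration ∝ M/d³, so compare M/d³ for each.
Moon P: (1.2 × 10²²) / (2.4 × 10⁸)³ = 8.681 × 10⁻⁴
Moon V: (1.7 × 10²²) / (2.2 × 10⁸)³ = 1.597 × 10⁻³
Ratio (larger/smaller) = 1.8

Moon V, by a factor of ≈ 1.8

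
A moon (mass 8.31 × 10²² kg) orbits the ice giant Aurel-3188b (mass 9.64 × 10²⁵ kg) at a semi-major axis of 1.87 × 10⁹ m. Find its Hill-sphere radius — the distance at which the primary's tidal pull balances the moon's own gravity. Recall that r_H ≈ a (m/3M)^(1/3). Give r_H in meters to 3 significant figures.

r_H ≈ a (m/3M)^(1/3)
    = (1.87 × 10⁹) × (8.31 × 10²² / (3 × 9.64 × 10²⁵))^(1/3)
    = 1.23 × 10⁸ m

1.23 × 10⁸ m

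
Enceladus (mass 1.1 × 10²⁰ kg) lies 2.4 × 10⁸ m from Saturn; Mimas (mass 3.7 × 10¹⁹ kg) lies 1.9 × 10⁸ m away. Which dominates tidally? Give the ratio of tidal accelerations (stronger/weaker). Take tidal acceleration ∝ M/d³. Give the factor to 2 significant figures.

Enceladus, by a factor of ≈ 1.5

Tidal stretch scales as M/d³; compute that for each body.
Enceladus: (1.1 × 10²⁰) / (2.4 × 10⁸)³ = 7.957 × 10⁻⁶
Mimas: (3.7 × 10¹⁹) / (1.9 × 10⁸)³ = 5.394 × 10⁻⁶
Ratio (larger/smaller) = 1.5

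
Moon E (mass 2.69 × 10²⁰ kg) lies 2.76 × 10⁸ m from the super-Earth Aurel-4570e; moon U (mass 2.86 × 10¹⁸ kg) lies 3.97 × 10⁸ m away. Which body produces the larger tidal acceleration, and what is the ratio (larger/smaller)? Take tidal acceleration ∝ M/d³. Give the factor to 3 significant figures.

Tidal stretch scales as M/d³; compute that for each body.
Moon E: (2.69 × 10²⁰) / (2.76 × 10⁸)³ = 1.279 × 10⁻⁵
Moon U: (2.86 × 10¹⁸) / (3.97 × 10⁸)³ = 4.571 × 10⁻⁸
Ratio (larger/smaller) = 280

Moon E, by a factor of ≈ 280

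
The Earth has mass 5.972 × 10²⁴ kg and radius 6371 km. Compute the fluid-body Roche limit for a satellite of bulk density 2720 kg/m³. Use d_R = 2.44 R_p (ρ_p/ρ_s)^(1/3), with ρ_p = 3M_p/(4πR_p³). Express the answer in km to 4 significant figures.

19670 km

ρ_p = 3M_p/(4πR_p³) = 3 × (5.972 × 10²⁴) / (4π × (6.371 × 10⁶ m)³) = 5513 kg/m³
d_R = 2.44 × 6371 km × (5513/2720)^(1/3)
    = 19670 km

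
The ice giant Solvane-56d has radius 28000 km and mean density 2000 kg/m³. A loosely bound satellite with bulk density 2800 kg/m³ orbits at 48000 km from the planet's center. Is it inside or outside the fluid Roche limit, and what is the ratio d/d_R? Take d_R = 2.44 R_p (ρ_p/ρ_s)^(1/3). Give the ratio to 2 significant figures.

inside; d/d_R ≈ 0.79

d_R = 2.44 × (28000 km) × (2000/2800)^(1/3) = 61070 km
d/d_R = (48000) / (61070) = 0.79
Since d/d_R < 1, the body is inside the Roche limit.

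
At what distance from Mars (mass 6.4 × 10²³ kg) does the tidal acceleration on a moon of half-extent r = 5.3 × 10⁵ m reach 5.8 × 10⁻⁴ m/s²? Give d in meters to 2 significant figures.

4.3 × 10⁷ m

2GMr/d³ = a_tidal  ⇒  d = (2GMr / a_tidal)^(1/3)
d = (2 × 6.674×10⁻¹¹ × (6.4 × 10²³) × (5.3 × 10⁵) / (5.8 × 10⁻⁴))^(1/3)
  = 4.3 × 10⁷ m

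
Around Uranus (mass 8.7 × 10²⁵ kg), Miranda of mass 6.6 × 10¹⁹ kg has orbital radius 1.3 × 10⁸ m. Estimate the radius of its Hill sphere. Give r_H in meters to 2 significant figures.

r_H ≈ a (m/3M)^(1/3)
    = (1.3 × 10⁸) × (6.6 × 10¹⁹ / (3 × 8.7 × 10²⁵))^(1/3)
    = 8.2 × 10⁵ m

8.2 × 10⁵ m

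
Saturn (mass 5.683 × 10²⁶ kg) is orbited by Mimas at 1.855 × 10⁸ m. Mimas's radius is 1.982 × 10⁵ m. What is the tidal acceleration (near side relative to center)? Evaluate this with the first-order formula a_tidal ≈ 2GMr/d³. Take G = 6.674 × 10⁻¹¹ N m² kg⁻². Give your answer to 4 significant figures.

2.355 × 10⁻³ m/s²

The tidal stretch is the gradient of GM/d² times the body's extent r, hence the 1/d³ dependence.
a_tidal = 2GMr/d³
        = 2 × (6.674 × 10⁻¹¹) × (5.683 × 10²⁶) × (1.982 × 10⁵) / (1.855 × 10⁸)³
        = 2.355 × 10⁻³ m/s²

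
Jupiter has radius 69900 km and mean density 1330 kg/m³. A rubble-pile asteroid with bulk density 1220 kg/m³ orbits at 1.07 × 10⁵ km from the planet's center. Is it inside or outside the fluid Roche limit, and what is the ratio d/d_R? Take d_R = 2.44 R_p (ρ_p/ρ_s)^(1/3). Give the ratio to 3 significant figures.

d_R = 2.44 × (69900 km) × (1330/1220)^(1/3) = 1.755 × 10⁵ km
d/d_R = (1.07 × 10⁵) / (1.755 × 10⁵) = 0.610
Since d/d_R < 1, the body is inside the Roche limit.

inside; d/d_R ≈ 0.610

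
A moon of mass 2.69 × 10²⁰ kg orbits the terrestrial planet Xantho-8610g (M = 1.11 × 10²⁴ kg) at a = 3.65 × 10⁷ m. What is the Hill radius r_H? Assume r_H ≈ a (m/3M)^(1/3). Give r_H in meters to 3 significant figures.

r_H ≈ a (m/3M)^(1/3)
    = (3.65 × 10⁷) × (2.69 × 10²⁰ / (3 × 1.11 × 10²⁴))^(1/3)
    = 1.58 × 10⁶ m

1.58 × 10⁶ m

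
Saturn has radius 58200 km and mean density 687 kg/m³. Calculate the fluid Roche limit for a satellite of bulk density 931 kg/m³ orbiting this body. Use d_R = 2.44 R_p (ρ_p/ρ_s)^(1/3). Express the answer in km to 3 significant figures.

1.28 × 10⁵ km

d_R = 2.44 × 58200 km × (687/931)^(1/3)
    = 1.28 × 10⁵ km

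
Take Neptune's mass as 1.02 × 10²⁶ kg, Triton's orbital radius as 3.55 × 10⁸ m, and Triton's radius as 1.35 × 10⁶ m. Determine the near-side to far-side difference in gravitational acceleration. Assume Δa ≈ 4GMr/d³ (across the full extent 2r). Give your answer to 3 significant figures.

a_tidal = 4GMr/d³
        = 4 × (6.674 × 10⁻¹¹) × (1.02 × 10²⁶) × (1.35 × 10⁶) / (3.55 × 10⁸)³
        = 8.22 × 10⁻⁴ m/s²

8.22 × 10⁻⁴ m/s²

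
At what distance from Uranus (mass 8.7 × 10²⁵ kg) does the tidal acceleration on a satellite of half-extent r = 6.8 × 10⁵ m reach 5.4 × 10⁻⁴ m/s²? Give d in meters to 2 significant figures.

2.4 × 10⁸ m

2GMr/d³ = a_tidal  ⇒  d = (2GMr / a_tidal)^(1/3)
d = (2 × 6.674×10⁻¹¹ × (8.7 × 10²⁵) × (6.8 × 10⁵) / (5.4 × 10⁻⁴))^(1/3)
  = 2.4 × 10⁸ m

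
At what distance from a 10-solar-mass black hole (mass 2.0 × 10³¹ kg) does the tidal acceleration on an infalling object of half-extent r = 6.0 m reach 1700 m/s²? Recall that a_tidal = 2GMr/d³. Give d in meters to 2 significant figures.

2.1 × 10⁶ m

2GMr/d³ = a_tidal  ⇒  d = (2GMr / a_tidal)^(1/3)
d = (2 × 6.674×10⁻¹¹ × (2.0 × 10³¹) × (6.0) / (1700))^(1/3)
  = 2.1 × 10⁶ m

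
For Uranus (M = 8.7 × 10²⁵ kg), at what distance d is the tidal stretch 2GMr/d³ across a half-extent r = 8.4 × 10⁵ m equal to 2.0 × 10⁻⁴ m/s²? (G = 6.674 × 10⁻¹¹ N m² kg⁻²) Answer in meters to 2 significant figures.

3.7 × 10⁸ m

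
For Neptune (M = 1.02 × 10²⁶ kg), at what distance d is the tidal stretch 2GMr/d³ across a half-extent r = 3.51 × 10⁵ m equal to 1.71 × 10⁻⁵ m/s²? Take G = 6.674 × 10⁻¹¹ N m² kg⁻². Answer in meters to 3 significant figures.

2GMr/d³ = a_tidal  ⇒  d = (2GMr / a_tidal)^(1/3)
d = (2 × 6.674×10⁻¹¹ × (1.02 × 10²⁶) × (3.51 × 10⁵) / (1.71 × 10⁻⁵))^(1/3)
  = 6.54 × 10⁸ m

6.54 × 10⁸ m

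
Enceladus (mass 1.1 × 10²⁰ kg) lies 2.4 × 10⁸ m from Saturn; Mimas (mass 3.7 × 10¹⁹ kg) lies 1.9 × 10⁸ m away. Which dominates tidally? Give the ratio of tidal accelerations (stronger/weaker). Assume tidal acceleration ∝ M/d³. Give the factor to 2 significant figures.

Enceladus, by a factor of ≈ 1.5

The tide-raising term goes as M/d³ (the gradient of a 1/d² field).
Enceladus: (1.1 × 10²⁰) / (2.4 × 10⁸)³ = 7.957 × 10⁻⁶
Mimas: (3.7 × 10¹⁹) / (1.9 × 10⁸)³ = 5.394 × 10⁻⁶
Ratio (larger/smaller) = 1.5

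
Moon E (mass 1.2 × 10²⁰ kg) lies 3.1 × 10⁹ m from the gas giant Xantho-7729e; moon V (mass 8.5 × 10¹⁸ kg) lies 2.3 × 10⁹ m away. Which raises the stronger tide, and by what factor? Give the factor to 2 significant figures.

The tide-raising term goes as M/d³ (the gradient of a 1/d² field).
Moon E: (1.2 × 10²⁰) / (3.1 × 10⁹)³ = 4.028 × 10⁻⁹
Moon V: (8.5 × 10¹⁸) / (2.3 × 10⁹)³ = 6.986 × 10⁻¹⁰
Ratio (larger/smaller) = 5.8

Moon E, by a factor of ≈ 5.8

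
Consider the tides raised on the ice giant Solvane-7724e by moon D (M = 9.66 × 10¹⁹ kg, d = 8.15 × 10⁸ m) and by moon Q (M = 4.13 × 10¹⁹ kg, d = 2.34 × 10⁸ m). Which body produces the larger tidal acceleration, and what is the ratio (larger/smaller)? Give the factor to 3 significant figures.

Moon Q, by a factor of ≈ 18.1

Compare M/d³ for the two perturbers:
Moon D: (9.66 × 10¹⁹) / (8.15 × 10⁸)³ = 1.784 × 10⁻⁷
Moon Q: (4.13 × 10¹⁹) / (2.34 × 10⁸)³ = 3.223 × 10⁻⁶
Ratio (larger/smaller) = 18.1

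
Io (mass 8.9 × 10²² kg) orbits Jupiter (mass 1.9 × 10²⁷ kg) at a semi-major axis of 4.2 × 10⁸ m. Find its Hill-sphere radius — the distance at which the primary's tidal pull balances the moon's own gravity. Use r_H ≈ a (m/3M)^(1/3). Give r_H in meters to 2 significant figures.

r_H ≈ a (m/3M)^(1/3)
    = (4.2 × 10⁸) × (8.9 × 10²² / (3 × 1.9 × 10²⁷))^(1/3)
    = 1.0 × 10⁷ m

1.0 × 10⁷ m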